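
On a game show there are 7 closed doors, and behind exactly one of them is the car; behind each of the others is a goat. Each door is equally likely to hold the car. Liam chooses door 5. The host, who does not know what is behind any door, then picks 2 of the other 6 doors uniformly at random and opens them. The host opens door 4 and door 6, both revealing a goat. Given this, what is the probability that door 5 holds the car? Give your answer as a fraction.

1/5

Apply Bayes' rule, conditioning on where the car actually is.
If it is behind any of doors 1, 2, 3, 5, and 7 (prior 1/7 each): the host picks exactly this set with probability 1/15 regardless, and none is the prize; weight (1/7)·(1/15) = 1/105 each.
If it is behind either of doors 4 and 6 (prior 1/7 each): that door was opened and seen not to hold the prize — ruled out; weight (1/7)·0 = 0 each.
The weights sum to 1/21.
So P(the car behind door 5 | the host opened door 4 and door 6) = (1/105) / (1/21) = 1/5.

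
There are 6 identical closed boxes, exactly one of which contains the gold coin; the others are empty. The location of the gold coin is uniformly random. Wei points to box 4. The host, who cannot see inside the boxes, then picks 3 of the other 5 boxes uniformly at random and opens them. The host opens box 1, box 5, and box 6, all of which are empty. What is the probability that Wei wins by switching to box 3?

1/3

Because the host chose which boxes to open without knowing where the gold coin is, the choice is independent of the prize location. Learning that none of the 3 opened boxes holds the gold coin simply rules out those 3 locations and leaves the remaining 3 boxes still equally likely by symmetry.
So P(the gold coin in box 3) = 1/3.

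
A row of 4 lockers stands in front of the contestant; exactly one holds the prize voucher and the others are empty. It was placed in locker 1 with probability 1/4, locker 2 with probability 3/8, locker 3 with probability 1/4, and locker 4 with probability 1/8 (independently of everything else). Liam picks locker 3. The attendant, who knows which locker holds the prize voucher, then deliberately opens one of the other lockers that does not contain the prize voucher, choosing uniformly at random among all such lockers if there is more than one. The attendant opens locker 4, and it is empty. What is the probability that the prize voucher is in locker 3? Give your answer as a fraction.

Apply Bayes' rule, conditioning on where the prize voucher actually is.
If it is in locker 1 (prior 1/4): the attendant has 2 equally likely choices, so probability 1/2; weight (1/4)·(1/2) = 1/8.
If it is in locker 2 (prior 3/8): the attendant has 2 equally likely choices, so probability 1/2; weight (3/8)·(1/2) = 3/16.
If it is in locker 3 (prior 1/4): the attendant has 3 equally likely choices, so probability 1/3; weight (1/4)·(1/3) = 1/12.
If it is in locker 4 (prior 1/8): the attendant opened locker 4, so this case is ruled out; weight (1/8)·0 = 0.
The weights sum to 19/48.
So P(the prize voucher in locker 3 | the attendant opened locker 4) = (1/12) / (19/48) = 4/19.

4/19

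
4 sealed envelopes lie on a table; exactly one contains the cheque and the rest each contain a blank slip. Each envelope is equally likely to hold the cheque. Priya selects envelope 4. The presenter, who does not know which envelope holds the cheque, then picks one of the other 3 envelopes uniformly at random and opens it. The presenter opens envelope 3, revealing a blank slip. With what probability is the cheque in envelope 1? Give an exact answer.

Because the presenter chose which envelope to open without knowing where the cheque is, the choice is independent of the prize location. Learning that envelope 3 does not hold the cheque simply rules out that one location and leaves the remaining 3 envelopes still equally likely by symmetry.
So P(the cheque in envelope 1) = 1/3.

1/3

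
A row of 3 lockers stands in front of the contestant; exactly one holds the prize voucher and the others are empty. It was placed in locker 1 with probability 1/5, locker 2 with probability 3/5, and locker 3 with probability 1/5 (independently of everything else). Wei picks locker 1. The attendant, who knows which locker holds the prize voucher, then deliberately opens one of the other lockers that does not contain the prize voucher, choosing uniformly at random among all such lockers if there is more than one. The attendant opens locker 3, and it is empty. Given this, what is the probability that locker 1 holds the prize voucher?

1/7

Apply Bayes' rule, conditioning on where the prize voucher actually is.
If it is in locker 1 (prior 1/5): the attendant has 2 equally likely choices, so probability 1/2; weight (1/5)·(1/2) = 1/10.
If it is in locker 2 (prior 3/5): the attendant has no choice, probability 1; weight (3/5)·1 = 3/5.
If it is in locker 3 (prior 1/5): the attendant opened locker 3, so this case is ruled out; weight (1/5)·0 = 0.
The weights sum to 7/10.
So P(the prize voucher in locker 1 | the attendant opened locker 3) = (1/10) / (7/10) = 1/7.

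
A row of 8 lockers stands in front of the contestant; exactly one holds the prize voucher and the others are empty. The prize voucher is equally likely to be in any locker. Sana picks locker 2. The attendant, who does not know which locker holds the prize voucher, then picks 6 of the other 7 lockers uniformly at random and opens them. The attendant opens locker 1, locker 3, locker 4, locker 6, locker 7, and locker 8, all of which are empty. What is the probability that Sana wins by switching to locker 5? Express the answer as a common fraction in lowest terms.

1/2

Apply Bayes' rule, conditioning on where the prize voucher actually is.
If it is in any of lockers 1, 3, 4, 6, 7, and 8 (prior 1/8 each): that locker was opened and seen not to hold the prize — ruled out; weight (1/8)·0 = 0 each.
If it is in either of lockers 2 and 5 (prior 1/8 each): the attendant picks exactly this set with probability 1/7 regardless, and none is the prize; weight (1/8)·(1/7) = 1/56 each.
The weights sum to 1/28.
So P(the prize voucher in locker 5 | the attendant opened locker 1, locker 3, locker 4, locker 6, locker 7, and locker 8) = (1/56) / (1/28) = 1/2.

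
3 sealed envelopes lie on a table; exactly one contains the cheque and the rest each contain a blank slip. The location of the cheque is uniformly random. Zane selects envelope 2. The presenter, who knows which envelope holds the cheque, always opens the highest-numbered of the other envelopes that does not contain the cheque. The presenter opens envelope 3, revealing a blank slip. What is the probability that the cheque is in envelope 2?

Apply Bayes' rule, conditioning on where the cheque actually is.
If it is in either of envelopes 1 and 2 (prior 1/3 each): envelope 3 is the highest-numbered option available, probability 1; weight (1/3)·1 = 1/3 each.
If it is in envelope 3 (prior 1/3): the presenter opened envelope 3, so this case is ruled out; weight (1/3)·0 = 0.
The weights sum to 2/3.
So P(the cheque in envelope 2 | the presenter opened envelope 3) = (1/3) / (2/3) = 1/2.

1/2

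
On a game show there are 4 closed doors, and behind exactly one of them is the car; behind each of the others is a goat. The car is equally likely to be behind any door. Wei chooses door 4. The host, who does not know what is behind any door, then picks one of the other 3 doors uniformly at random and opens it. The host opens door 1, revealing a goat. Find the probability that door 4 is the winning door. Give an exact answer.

1/3

Because the host chose which door to open without knowing where the car is, the choice is independent of the prize location. Learning that door 1 does not hold the car simply rules out that one location and leaves the remaining 3 doors still equally likely by symmetry.
So P(the car behind door 4) = 1/3.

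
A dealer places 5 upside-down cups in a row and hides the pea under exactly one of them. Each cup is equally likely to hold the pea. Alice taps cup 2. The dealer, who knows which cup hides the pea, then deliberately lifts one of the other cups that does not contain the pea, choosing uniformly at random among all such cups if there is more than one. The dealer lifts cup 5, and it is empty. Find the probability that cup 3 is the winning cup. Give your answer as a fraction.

Consider each possible location of the pea in turn.
If it is under any of cups 1, 3, and 4 (prior 1/5 each): the dealer has 3 equally likely choices, so probability 1/3; weight (1/5)·(1/3) = 1/15 each.
If it is under cup 2 (prior 1/5): the dealer has 4 equally likely choices, so probability 1/4; weight (1/5)·(1/4) = 1/20.
If it is under cup 5 (prior 1/5): the dealer opened cup 5, so this case is ruled out; weight (1/5)·0 = 0.
The weights sum to 1/4.
So P(the pea under cup 3 | the dealer opened cup 5) = (1/15) / (1/4) = 4/15.

4/15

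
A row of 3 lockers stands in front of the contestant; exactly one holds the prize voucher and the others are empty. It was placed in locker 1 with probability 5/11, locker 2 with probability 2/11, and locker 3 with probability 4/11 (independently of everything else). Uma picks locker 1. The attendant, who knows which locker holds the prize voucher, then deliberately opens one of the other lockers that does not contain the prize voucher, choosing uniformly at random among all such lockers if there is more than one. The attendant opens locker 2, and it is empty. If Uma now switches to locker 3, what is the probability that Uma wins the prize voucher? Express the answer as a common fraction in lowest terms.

8/13

Condition on the true location of the prize voucher.
If it is in locker 1 (prior 5/11): the attendant has 2 equally likely choices, so probability 1/2; weight (5/11)·(1/2) = 5/22.
If it is in locker 2 (prior 2/11): the attendant opened locker 2, so this case is ruled out; weight (2/11)·0 = 0.
If it is in locker 3 (prior 4/11): the attendant has no choice, probability 1; weight (4/11)·1 = 4/11.
The weights sum to 13/22.
So P(the prize voucher in locker 3 | the attendant opened locker 2) = (4/11) / (13/22) = 8/13.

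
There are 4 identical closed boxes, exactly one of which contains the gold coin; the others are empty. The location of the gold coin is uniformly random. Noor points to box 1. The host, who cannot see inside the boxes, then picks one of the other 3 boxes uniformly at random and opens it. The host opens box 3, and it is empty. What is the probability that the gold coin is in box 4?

Condition on the true location of the gold coin.
If it is in any of boxes 1, 2, and 4 (prior 1/4 each): the host picks box 3 with probability 1/3 regardless, and it is not the prize; weight (1/4)·(1/3) = 1/12 each.
If it is in box 3 (prior 1/4): the host opened box 3, so this case is ruled out; weight (1/4)·0 = 0.
The weights sum to 1/4.
So P(the gold coin in box 4 | the host opened box 3) = (1/12) / (1/4) = 1/3.

1/3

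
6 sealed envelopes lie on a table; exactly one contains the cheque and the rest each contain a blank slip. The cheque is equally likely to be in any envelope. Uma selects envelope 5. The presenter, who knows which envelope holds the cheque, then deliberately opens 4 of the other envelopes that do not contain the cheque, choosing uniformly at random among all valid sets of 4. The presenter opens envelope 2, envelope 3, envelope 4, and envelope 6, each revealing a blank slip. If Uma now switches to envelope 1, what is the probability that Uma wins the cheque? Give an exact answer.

Condition on the true location of the cheque.
If it is in envelope 1 (prior 1/6): the presenter has no choice, probability 1; weight (1/6)·1 = 1/6.
If it is in any of envelopes 2, 3, 4, and 6 (prior 1/6 each): that envelope was opened and seen not to hold the prize — ruled out; weight (1/6)·0 = 0 each.
If it is in envelope 5 (prior 1/6): the presenter has 5 equally likely choices, so probability 1/5; weight (1/6)·(1/5) = 1/30.
The weights sum to 1/5.
So P(the cheque in envelope 1 | the presenter opened envelope 2, envelope 3, envelope 4, and envelope 6) = (1/6) / (1/5) = 5/6.

5/6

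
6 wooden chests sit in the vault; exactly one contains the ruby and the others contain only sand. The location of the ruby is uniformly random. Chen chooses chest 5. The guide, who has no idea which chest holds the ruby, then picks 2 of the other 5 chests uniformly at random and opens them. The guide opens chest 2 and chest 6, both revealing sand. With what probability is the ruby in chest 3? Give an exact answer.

1/4

Because the guide chose which chests to open without knowing where the ruby is, the choice is independent of the prize location. Learning that none of the 2 opened chests holds the ruby simply rules out those 2 locations and leaves the remaining 4 chests still equally likely by symmetry.
So P(the ruby in chest 3) = 1/4.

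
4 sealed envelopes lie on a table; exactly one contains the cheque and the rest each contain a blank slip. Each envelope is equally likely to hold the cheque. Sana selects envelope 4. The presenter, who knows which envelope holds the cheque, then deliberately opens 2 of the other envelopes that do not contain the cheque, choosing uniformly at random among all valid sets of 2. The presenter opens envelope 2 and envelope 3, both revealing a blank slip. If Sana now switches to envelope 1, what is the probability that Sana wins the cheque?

3/4

Apply Bayes' rule, conditioning on where the cheque actually is.
If it is in envelope 1 (prior 1/4): the presenter has no choice, probability 1; weight (1/4)·1 = 1/4.
If it is in either of envelopes 2 and 3 (prior 1/4 each): that envelope was opened and seen not to hold the prize — ruled out; weight (1/4)·0 = 0 each.
If it is in envelope 4 (prior 1/4): the presenter has 3 equally likely choices, so probability 1/3; weight (1/4)·(1/3) = 1/12.
The weights sum to 1/3.
So P(the cheque in envelope 1 | the presenter opened envelope 2 and envelope 3) = (1/4) / (1/3) = 3/4.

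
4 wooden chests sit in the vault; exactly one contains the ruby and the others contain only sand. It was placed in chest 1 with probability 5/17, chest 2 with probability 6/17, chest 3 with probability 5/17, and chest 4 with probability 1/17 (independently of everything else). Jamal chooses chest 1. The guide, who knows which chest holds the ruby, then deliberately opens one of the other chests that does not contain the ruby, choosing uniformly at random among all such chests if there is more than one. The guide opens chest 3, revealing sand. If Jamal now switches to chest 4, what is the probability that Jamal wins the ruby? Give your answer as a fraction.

3/31

Apply Bayes' rule, conditioning on where the ruby actually is.
If it is in chest 1 (prior 5/17): the guide has 3 equally likely choices, so probability 1/3; weight (5/17)·(1/3) = 5/51.
If it is in chest 2 (prior 6/17): the guide has 2 equally likely choices, so probability 1/2; weight (6/17)·(1/2) = 3/17.
If it is in chest 3 (prior 5/17): the guide opened chest 3, so this case is ruled out; weight (5/17)·0 = 0.
If it is in chest 4 (prior 1/17): the guide has 2 equally likely choices, so probability 1/2; weight (1/17)·(1/2) = 1/34.
The weights sum to 31/102.
So P(the ruby in chest 4 | the guide opened chest 3) = (1/34) / (31/102) = 3/31.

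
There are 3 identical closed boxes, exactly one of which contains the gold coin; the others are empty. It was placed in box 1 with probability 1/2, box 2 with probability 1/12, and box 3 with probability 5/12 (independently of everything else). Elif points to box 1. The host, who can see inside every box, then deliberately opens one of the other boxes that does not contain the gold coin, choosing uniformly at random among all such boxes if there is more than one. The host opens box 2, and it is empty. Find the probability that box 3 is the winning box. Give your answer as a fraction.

5/8

Consider each possible location of the gold coin in turn.
If it is in box 1 (prior 1/2): the host has 2 equally likely choices, so probability 1/2; weight (1/2)·(1/2) = 1/4.
If it is in box 2 (prior 1/12): the host opened box 2, so this case is ruled out; weight (1/12)·0 = 0.
If it is in box 3 (prior 5/12): the host has no choice, probability 1; weight (5/12)·1 = 5/12.
The weights sum to 2/3.
So P(the gold coin in box 3 | the host opened box 2) = (5/12) / (2/3) = 5/8.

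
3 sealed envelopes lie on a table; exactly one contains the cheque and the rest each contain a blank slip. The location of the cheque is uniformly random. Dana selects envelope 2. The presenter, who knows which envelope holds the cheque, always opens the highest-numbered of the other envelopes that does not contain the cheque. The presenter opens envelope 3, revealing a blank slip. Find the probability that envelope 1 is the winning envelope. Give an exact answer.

1/2

Consider each possible location of the cheque in turn.
If it is in either of envelopes 1 and 2 (prior 1/3 each): envelope 3 is the highest-numbered option available, probability 1; weight (1/3)·1 = 1/3 each.
If it is in envelope 3 (prior 1/3): the presenter opened envelope 3, so this case is ruled out; weight (1/3)·0 = 0.
The weights sum to 2/3.
So P(the cheque in envelope 1 | the presenter opened envelope 3) = (1/3) / (2/3) = 1/2.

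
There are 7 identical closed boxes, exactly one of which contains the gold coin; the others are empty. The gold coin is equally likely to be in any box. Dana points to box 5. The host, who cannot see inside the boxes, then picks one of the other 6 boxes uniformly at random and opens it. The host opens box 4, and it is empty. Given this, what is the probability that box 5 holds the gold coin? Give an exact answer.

1/6

Apply Bayes' rule, conditioning on where the gold coin actually is.
If it is in any of boxes 1, 2, 3, 5, 6, and 7 (prior 1/7 each): the host picks box 4 with probability 1/6 regardless, and it is not the prize; weight (1/7)·(1/6) = 1/42 each.
If it is in box 4 (prior 1/7): the host opened box 4, so this case is ruled out; weight (1/7)·0 = 0.
The weights sum to 1/7.
So P(the gold coin in box 5 | the host opened box 4) = (1/42) / (1/7) = 1/6.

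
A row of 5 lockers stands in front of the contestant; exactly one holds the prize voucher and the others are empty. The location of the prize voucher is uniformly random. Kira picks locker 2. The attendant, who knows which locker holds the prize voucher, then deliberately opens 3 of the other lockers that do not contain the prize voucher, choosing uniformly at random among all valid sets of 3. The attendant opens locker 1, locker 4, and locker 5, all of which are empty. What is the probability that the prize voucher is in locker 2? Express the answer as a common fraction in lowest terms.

Condition on the true location of the prize voucher.
If it is in any of lockers 1, 4, and 5 (prior 1/5 each): that locker was opened and seen not to hold the prize — ruled out; weight (1/5)·0 = 0 each.
If it is in locker 2 (prior 1/5): the attendant has 4 equally likely choices, so probability 1/4; weight (1/5)·(1/4) = 1/20.
If it is in locker 3 (prior 1/5): the attendant has no choice, probability 1; weight (1/5)·1 = 1/5.
The weights sum to 1/4.
So P(the prize voucher in locker 2 | the attendant opened locker 1, locker 4, and locker 5) = (1/20) / (1/4) = 1/5.

1/5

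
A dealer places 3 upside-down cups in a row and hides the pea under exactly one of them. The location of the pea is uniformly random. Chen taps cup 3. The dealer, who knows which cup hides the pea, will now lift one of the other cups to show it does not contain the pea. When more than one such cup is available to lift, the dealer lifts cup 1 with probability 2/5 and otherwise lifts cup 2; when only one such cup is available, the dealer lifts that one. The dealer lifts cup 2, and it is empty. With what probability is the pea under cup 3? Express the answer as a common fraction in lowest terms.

Condition on the true location of the pea.
If it is under cup 1 (prior 1/3): only cup 2 is available, probability 1; weight (1/3)·1 = 1/3.
If it is under cup 2 (prior 1/3): the dealer opened cup 2, so this case is ruled out; weight (1/3)·0 = 0.
If it is under cup 3 (prior 1/3): cup 1 is available but not opened, probability 3/5; weight (1/3)·(3/5) = 1/5.
The weights sum to 8/15.
So P(the pea under cup 3 | the dealer opened cup 2) = (1/5) / (8/15) = 3/8.

3/8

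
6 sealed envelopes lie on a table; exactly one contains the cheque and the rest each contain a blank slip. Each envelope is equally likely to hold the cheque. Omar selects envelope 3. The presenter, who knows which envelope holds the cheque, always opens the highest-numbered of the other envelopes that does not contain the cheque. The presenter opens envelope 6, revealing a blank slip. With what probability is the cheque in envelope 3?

Condition on the true location of the cheque.
If it is in any of envelopes 1, 2, 3, 4, and 5 (prior 1/6 each): envelope 6 is the highest-numbered option available, probability 1; weight (1/6)·1 = 1/6 each.
If it is in envelope 6 (prior 1/6): the presenter opened envelope 6, so this case is ruled out; weight (1/6)·0 = 0.
The weights sum to 5/6.
So P(the cheque in envelope 3 | the presenter opened envelope 6) = (1/6) / (5/6) = 1/5.

1/5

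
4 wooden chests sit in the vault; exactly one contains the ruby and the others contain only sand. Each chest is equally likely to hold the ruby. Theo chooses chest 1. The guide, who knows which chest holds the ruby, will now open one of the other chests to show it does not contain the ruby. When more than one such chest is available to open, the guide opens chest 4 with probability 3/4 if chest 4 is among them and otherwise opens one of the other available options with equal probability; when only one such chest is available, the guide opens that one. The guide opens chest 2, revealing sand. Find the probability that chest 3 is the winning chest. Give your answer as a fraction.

2/7

Consider each possible location of the ruby in turn.
If it is in chest 1 (prior 1/4): chest 4 is available but not opened; chest 2 gets probability (1 − 3/4)/2 = 1/8; weight (1/4)·(1/8) = 1/32.
If it is in chest 2 (prior 1/4): the guide opened chest 2, so this case is ruled out; weight (1/4)·0 = 0.
If it is in chest 3 (prior 1/4): chest 4 is available but not opened, probability 1/4; weight (1/4)·(1/4) = 1/16.
If it is in chest 4 (prior 1/4): chest 4 holds the prize so is unavailable; the guide chooses uniformly among the 2 others, probability 1/2; weight (1/4)·(1/2) = 1/8.
The weights sum to 7/32.
So P(the ruby in chest 3 | the guide opened chest 2) = (1/16) / (7/32) = 2/7.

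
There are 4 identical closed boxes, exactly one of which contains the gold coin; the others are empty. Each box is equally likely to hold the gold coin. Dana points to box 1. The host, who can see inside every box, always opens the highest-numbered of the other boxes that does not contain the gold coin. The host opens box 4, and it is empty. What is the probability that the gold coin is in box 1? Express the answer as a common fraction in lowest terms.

1/3

Condition on the true location of the gold coin.
If it is in any of boxes 1, 2, and 3 (prior 1/4 each): box 4 is the highest-numbered option available, probability 1; weight (1/4)·1 = 1/4 each.
If it is in box 4 (prior 1/4): the host opened box 4, so this case is ruled out; weight (1/4)·0 = 0.
The weights sum to 3/4.
So P(the gold coin in box 1 | the host opened box 4) = (1/4) / (3/4) = 1/3.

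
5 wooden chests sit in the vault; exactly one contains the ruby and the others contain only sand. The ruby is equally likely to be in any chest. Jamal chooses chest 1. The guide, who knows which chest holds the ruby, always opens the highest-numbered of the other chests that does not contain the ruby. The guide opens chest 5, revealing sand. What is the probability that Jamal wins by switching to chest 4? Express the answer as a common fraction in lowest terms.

1/4

Consider each possible location of the ruby in turn.
If it is in any of chests 1, 2, 3, and 4 (prior 1/5 each): chest 5 is the highest-numbered option available, probability 1; weight (1/5)·1 = 1/5 each.
If it is in chest 5 (prior 1/5): the guide opened chest 5, so this case is ruled out; weight (1/5)·0 = 0.
The weights sum to 4/5.
So P(the ruby in chest 4 | the guide opened chest 5) = (1/5) / (4/5) = 1/4.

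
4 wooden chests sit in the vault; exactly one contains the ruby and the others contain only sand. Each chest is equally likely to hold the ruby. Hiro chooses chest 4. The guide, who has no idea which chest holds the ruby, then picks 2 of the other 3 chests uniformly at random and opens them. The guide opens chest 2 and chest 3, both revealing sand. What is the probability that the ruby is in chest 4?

1/2

Because the guide chose which chests to open without knowing where the ruby is, the choice is independent of the prize location. Learning that none of the 2 opened chests holds the ruby simply rules out those 2 locations and leaves the remaining 2 chests still equally likely by symmetry.
So P(the ruby in chest 4) = 1/2.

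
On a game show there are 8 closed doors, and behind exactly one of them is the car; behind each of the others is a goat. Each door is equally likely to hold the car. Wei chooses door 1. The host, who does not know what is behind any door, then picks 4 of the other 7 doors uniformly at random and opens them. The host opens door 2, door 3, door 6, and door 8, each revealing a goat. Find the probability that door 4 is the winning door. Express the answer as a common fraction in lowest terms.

Because the host chose which doors to open without knowing where the car is, the choice is independent of the prize location. Learning that none of the 4 opened doors holds the car simply rules out those 4 locations and leaves the remaining 4 doors still equally likely by symmetry.
So P(the car behind door 4) = 1/4.

1/4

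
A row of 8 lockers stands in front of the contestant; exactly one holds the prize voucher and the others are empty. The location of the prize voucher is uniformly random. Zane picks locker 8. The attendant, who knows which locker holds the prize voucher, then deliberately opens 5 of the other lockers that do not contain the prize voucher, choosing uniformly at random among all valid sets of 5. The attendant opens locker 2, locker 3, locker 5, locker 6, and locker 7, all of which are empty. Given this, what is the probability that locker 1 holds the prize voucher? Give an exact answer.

7/16

Consider each possible location of the prize voucher in turn.
If it is in either of lockers 1 and 4 (prior 1/8 each): the attendant has 6 equally likely choices, so probability 1/6; weight (1/8)·(1/6) = 1/48 each.
If it is in any of lockers 2, 3, 5, 6, and 7 (prior 1/8 each): that locker was opened and seen not to hold the prize — ruled out; weight (1/8)·0 = 0 each.
If it is in locker 8 (prior 1/8): the attendant has 21 equally likely choices, so probability 1/21; weight (1/8)·(1/21) = 1/168.
The weights sum to 1/21.
So P(the prize voucher in locker 1 | the attendant opened locker 2, locker 3, locker 5, locker 6, and locker 7) = (1/48) / (1/21) = 7/16.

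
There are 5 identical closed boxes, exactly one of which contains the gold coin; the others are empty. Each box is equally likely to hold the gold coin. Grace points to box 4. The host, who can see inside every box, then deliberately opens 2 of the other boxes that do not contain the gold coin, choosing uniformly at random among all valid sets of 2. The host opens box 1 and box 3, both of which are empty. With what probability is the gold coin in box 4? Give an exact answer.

Consider each possible location of the gold coin in turn.
If it is in either of boxes 1 and 3 (prior 1/5 each): that box was opened and seen not to hold the prize — ruled out; weight (1/5)·0 = 0 each.
If it is in either of boxes 2 and 5 (prior 1/5 each): the host has 3 equally likely choices, so probability 1/3; weight (1/5)·(1/3) = 1/15 each.
If it is in box 4 (prior 1/5): the host has 6 equally likely choices, so probability 1/6; weight (1/5)·(1/6) = 1/30.
The weights sum to 1/6.
So P(the gold coin in box 4 | the host opened box 1 and box 3) = (1/30) / (1/6) = 1/5.

1/5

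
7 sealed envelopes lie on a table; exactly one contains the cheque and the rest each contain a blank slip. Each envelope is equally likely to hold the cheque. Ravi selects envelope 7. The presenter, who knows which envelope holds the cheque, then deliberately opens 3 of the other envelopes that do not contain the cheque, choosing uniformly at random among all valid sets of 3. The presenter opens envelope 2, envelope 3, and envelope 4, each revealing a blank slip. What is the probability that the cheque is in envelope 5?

Consider each possible location of the cheque in turn.
If it is in any of envelopes 1, 5, and 6 (prior 1/7 each): the presenter has 10 equally likely choices, so probability 1/10; weight (1/7)·(1/10) = 1/70 each.
If it is in any of envelopes 2, 3, and 4 (prior 1/7 each): that envelope was opened and seen not to hold the prize — ruled out; weight (1/7)·0 = 0 each.
If it is in envelope 7 (prior 1/7): the presenter has 20 equally likely choices, so probability 1/20; weight (1/7)·(1/20) = 1/140.
The weights sum to 1/20.
So P(the cheque in envelope 5 | the presenter opened envelope 2, envelope 3, and envelope 4) = (1/70) / (1/20) = 2/7.

2/7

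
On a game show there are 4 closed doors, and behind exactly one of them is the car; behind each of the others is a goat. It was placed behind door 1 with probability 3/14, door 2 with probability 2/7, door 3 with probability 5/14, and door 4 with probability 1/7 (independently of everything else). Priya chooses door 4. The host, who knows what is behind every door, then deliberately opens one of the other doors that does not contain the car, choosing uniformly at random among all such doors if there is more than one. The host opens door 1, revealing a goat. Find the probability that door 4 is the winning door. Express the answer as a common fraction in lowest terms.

4/31

Consider each possible location of the car in turn.
If it is behind door 1 (prior 3/14): the host opened door 1, so this case is ruled out; weight (3/14)·0 = 0.
If it is behind door 2 (prior 2/7): the host has 2 equally likely choices, so probability 1/2; weight (2/7)·(1/2) = 1/7.
If it is behind door 3 (prior 5/14): the host has 2 equally likely choices, so probability 1/2; weight (5/14)·(1/2) = 5/28.
If it is behind door 4 (prior 1/7): the host has 3 equally likely choices, so probability 1/3; weight (1/7)·(1/3) = 1/21.
The weights sum to 31/84.
So P(the car behind door 4 | the host opened door 1) = (1/21) / (31/84) = 4/31.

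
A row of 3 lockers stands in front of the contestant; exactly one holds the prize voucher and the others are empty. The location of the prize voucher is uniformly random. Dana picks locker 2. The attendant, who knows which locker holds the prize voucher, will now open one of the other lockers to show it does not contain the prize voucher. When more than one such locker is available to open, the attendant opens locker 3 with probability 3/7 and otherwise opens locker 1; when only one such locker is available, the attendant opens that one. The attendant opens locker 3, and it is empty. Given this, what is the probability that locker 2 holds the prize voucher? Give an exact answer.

3/10

Apply Bayes' rule, conditioning on where the prize voucher actually is.
If it is in locker 1 (prior 1/3): only locker 3 is available, probability 1; weight (1/3)·1 = 1/3.
If it is in locker 2 (prior 1/3): locker 3 is available, opened with probability 3/7; weight (1/3)·(3/7) = 1/7.
If it is in locker 3 (prior 1/3): the attendant opened locker 3, so this case is ruled out; weight (1/3)·0 = 0.
The weights sum to 10/21.
So P(the prize voucher in locker 2 | the attendant opened locker 3) = (1/7) / (10/21) = 3/10.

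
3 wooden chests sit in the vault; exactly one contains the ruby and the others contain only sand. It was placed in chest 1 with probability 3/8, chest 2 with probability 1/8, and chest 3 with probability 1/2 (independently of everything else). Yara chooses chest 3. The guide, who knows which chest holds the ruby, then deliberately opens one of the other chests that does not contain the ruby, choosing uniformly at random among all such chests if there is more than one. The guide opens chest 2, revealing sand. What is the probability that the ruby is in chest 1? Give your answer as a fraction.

Consider each possible location of the ruby in turn.
If it is in chest 1 (prior 3/8): the guide has no choice, probability 1; weight (3/8)·1 = 3/8.
If it is in chest 2 (prior 1/8): the guide opened chest 2, so this case is ruled out; weight (1/8)·0 = 0.
If it is in chest 3 (prior 1/2): the guide has 2 equally likely choices, so probability 1/2; weight (1/2)·(1/2) = 1/4.
The weights sum to 5/8.
So P(the ruby in chest 1 | the guide opened chest 2) = (3/8) / (5/8) = 3/5.

3/5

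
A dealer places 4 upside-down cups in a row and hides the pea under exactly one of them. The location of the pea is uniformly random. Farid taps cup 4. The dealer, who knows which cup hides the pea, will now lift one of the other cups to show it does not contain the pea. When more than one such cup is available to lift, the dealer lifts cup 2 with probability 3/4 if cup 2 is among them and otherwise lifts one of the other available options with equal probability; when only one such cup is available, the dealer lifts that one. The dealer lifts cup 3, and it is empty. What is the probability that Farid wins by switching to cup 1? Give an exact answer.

2/7

Consider each possible location of the pea in turn.
If it is under cup 1 (prior 1/4): cup 2 is available but not opened, probability 1/4; weight (1/4)·(1/4) = 1/16.
If it is under cup 2 (prior 1/4): cup 2 holds the prize so is unavailable; the dealer chooses uniformly among the 2 others, probability 1/2; weight (1/4)·(1/2) = 1/8.
If it is under cup 3 (prior 1/4): the dealer opened cup 3, so this case is ruled out; weight (1/4)·0 = 0.
If it is under cup 4 (prior 1/4): cup 2 is available but not opened; cup 3 gets probability (1 − 3/4)/2 = 1/8; weight (1/4)·(1/8) = 1/32.
The weights sum to 7/32.
So P(the pea under cup 1 | the dealer opened cup 3) = (1/16) / (7/32) = 2/7.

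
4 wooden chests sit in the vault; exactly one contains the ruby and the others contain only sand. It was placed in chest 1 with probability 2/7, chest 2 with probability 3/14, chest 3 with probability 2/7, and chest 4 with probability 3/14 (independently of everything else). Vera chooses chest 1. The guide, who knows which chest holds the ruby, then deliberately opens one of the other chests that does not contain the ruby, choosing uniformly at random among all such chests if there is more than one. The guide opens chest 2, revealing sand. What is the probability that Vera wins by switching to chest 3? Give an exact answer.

12/29

Condition on the true location of the ruby.
If it is in chest 1 (prior 2/7): the guide has 3 equally likely choices, so probability 1/3; weight (2/7)·(1/3) = 2/21.
If it is in chest 2 (prior 3/14): the guide opened chest 2, so this case is ruled out; weight (3/14)·0 = 0.
If it is in chest 3 (prior 2/7): the guide has 2 equally likely choices, so probability 1/2; weight (2/7)·(1/2) = 1/7.
If it is in chest 4 (prior 3/14): the guide has 2 equally likely choices, so probability 1/2; weight (3/14)·(1/2) = 3/28.
The weights sum to 29/84.
So P(the ruby in chest 3 | the guide opened chest 2) = (1/7) / (29/84) = 12/29.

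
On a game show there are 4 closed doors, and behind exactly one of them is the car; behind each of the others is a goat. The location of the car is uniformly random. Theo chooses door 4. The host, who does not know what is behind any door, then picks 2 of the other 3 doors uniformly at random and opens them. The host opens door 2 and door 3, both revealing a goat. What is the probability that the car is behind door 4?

1/2

Apply Bayes' rule, conditioning on where the car actually is.
If it is behind either of doors 1 and 4 (prior 1/4 each): the host picks exactly this set with probability 1/3 regardless, and none is the prize; weight (1/4)·(1/3) = 1/12 each.
If it is behind either of doors 2 and 3 (prior 1/4 each): that door was opened and seen not to hold the prize — ruled out; weight (1/4)·0 = 0 each.
The weights sum to 1/6.
So P(the car behind door 4 | the host opened door 2 and door 3) = (1/12) / (1/6) = 1/2.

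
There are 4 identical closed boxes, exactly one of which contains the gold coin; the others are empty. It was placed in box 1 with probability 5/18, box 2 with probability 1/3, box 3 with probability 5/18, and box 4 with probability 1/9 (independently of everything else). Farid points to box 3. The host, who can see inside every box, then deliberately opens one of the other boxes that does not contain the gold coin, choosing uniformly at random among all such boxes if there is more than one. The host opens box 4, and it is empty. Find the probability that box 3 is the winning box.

10/43

Apply Bayes' rule, conditioning on where the gold coin actually is.
If it is in box 1 (prior 5/18): the host has 2 equally likely choices, so probability 1/2; weight (5/18)·(1/2) = 5/36.
If it is in box 2 (prior 1/3): the host has 2 equally likely choices, so probability 1/2; weight (1/3)·(1/2) = 1/6.
If it is in box 3 (prior 5/18): the host has 3 equally likely choices, so probability 1/3; weight (5/18)·(1/3) = 5/54.
If it is in box 4 (prior 1/9): the host opened box 4, so this case is ruled out; weight (1/9)·0 = 0.
The weights sum to 43/108.
So P(the gold coin in box 3 | the host opened box 4) = (5/54) / (43/108) = 10/43.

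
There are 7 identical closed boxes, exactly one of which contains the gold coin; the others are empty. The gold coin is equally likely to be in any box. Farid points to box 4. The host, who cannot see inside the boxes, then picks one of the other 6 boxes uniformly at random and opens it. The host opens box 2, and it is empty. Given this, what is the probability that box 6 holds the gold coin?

Because the host chose which box to open without knowing where the gold coin is, the choice is independent of the prize location. Learning that box 2 does not hold the gold coin simply rules out that one location and leaves the remaining 6 boxes still equally likely by symmetry.
So P(the gold coin in box 6) = 1/6.

1/6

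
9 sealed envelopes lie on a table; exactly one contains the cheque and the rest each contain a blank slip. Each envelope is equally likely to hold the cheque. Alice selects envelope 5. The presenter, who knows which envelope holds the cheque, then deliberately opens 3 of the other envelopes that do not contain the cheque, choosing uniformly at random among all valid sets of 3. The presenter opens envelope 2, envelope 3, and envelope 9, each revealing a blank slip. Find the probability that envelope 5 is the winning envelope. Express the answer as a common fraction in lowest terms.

Consider each possible location of the cheque in turn.
If it is in any of envelopes 1, 4, 6, 7, and 8 (prior 1/9 each): the presenter has 35 equally likely choices, so probability 1/35; weight (1/9)·(1/35) = 1/315 each.
If it is in any of envelopes 2, 3, and 9 (prior 1/9 each): that envelope was opened and seen not to hold the prize — ruled out; weight (1/9)·0 = 0 each.
If it is in envelope 5 (prior 1/9): the presenter has 56 equally likely choices, so probability 1/56; weight (1/9)·(1/56) = 1/504.
The weights sum to 1/56.
So P(the cheque in envelope 5 | the presenter opened envelope 2, envelope 3, and envelope 9) = (1/504) / (1/56) = 1/9.

1/9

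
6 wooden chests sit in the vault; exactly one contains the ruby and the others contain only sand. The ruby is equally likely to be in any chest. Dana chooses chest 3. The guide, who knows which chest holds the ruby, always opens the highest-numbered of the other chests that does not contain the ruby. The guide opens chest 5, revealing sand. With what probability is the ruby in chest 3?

Consider each possible location of the ruby in turn.
If it is in any of chests 1, 2, 3, and 4 (prior 1/6 each): the guide would have opened chest 6 instead, probability 0; weight (1/6)·0 = 0 each.
If it is in chest 5 (prior 1/6): the guide opened chest 5, so this case is ruled out; weight (1/6)·0 = 0.
If it is in chest 6 (prior 1/6): chest 5 is the highest-numbered option available, probability 1; weight (1/6)·1 = 1/6.
The weights sum to 1/6.
So P(the ruby in chest 3 | the guide opened chest 5) = 0 / (1/6) = 0.

0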